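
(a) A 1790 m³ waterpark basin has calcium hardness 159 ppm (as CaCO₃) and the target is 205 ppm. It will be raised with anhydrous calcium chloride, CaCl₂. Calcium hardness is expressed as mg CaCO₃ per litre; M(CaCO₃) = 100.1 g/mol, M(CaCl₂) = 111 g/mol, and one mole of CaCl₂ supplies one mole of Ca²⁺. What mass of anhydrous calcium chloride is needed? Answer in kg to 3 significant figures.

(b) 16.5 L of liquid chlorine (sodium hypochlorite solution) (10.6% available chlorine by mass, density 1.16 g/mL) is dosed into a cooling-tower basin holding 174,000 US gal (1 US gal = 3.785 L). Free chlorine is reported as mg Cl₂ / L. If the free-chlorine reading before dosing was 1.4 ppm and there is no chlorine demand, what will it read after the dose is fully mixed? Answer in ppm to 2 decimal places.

(a) 91.3 kg; (b) 4.48 ppm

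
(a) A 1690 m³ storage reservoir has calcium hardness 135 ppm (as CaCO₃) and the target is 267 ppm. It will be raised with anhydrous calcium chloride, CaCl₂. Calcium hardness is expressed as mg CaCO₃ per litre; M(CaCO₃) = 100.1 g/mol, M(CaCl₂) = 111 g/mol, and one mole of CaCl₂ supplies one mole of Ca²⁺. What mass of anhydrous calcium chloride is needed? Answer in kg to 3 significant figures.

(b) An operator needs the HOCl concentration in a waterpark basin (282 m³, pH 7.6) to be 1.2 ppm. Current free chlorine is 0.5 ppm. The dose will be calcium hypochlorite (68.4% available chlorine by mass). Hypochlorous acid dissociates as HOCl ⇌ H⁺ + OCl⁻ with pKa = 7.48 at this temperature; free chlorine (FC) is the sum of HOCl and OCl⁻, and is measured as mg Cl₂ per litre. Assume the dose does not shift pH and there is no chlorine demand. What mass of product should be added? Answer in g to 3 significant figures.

(a) Volume: 1690 m³ = 1,690,000 L.
(a) Hardness to add: (267 − 135) = 132 mg/L as CaCO₃ × 1,690,000 L = 223,100 g as CaCO₃.
(a) Moles of Ca²⁺ (1 mol Ca²⁺ ≡ 1 mol CaCO₃): 223,100 / 100.1 g/mol = 2229 mol.
(a) Mass of CaCl₂: 2229 × 111 = 247,400 g.

(b) Volume: 282 m³ = 282,000 L.
(b) [OCl⁻]/[HOCl] = 10^(pH − pKa) = 10^(7.6 − 7.48) = 1.318; fraction as HOCl = 1/(1 + 1.318) = 0.4314.
(b) Free chlorine required for 1.2 ppm HOCl: 1.2 / 0.4314 = 2.782 ppm.
(b) FC to add: 2.782 − 0.5 = 2.282 mg/L as Cl₂.
(b) Cl₂ equivalent: 2.282 mg/L × 282,000 L = 643.5 g.
(b) Product at 68.4% available Cl: 643.5 / 0.684 = 940.8 g.

(a) 247 kg; (b) 941 g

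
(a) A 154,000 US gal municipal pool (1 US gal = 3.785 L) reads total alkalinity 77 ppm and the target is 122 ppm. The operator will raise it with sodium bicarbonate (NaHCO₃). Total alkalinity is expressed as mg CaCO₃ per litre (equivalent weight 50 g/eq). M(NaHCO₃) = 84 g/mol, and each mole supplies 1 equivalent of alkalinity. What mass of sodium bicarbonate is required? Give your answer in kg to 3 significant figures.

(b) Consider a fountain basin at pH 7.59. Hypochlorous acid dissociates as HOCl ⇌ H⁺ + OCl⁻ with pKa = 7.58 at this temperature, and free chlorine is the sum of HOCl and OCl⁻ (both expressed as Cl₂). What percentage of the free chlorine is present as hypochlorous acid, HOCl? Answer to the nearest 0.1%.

(a) Volume: 154,000 US gal × 3.785 L/gal = 582,890 L.
(a) Alkalinity to add: (122 − 77) = 45 mg/L as CaCO₃ × 582,890 L = 26,230 g as CaCO₃.
(a) Equivalents: 26,230 g ÷ 50 g/eq = 524.6 eq.
(a) NaHCO₃ supplies 1 eq per mole → 524.6 mol.
(a) Mass: 524.6 mol × 84 g/mol = 44,070 g.

(b) [OCl⁻]/[HOCl] = 10^(pH − pKa) = 10^(7.59 − 7.58) = 10^0.01 = 1.023.
(b) Fraction as HOCl = 1 / (1 + 1.023) = 0.4942.

(a) 44.1 kg; (b) 49.4%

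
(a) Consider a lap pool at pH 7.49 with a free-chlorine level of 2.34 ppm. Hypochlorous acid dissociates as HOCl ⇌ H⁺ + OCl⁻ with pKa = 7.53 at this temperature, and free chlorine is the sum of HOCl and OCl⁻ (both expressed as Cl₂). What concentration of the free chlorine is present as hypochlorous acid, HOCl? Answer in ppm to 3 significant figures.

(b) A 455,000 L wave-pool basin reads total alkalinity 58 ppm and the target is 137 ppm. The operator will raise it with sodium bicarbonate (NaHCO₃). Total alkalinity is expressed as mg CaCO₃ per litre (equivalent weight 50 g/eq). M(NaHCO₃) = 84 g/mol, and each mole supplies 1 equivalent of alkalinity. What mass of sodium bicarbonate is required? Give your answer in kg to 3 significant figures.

(a) 1.22 ppm; (b) 60.4 kg

(a) [OCl⁻]/[HOCl] = 10^(pH − pKa) = 10^(7.49 − 7.53) = 10^-0.04 = 0.912.
(a) Fraction as HOCl = 1 / (1 + 0.912) = 0.523.
(a) HOCl = 0.523 × 2.34 ppm = 1.224 ppm.

(b) Alkalinity to add: (137 − 58) = 79 mg/L as CaCO₃ × 455,000 L = 35,940 g as CaCO₃.
(b) Equivalents: 35,940 g ÷ 50 g/eq = 718.9 eq.
(b) NaHCO₃ supplies 1 eq per mole → 718.9 mol.
(b) Mass: 718.9 mol × 84 g/mol = 60,390 g.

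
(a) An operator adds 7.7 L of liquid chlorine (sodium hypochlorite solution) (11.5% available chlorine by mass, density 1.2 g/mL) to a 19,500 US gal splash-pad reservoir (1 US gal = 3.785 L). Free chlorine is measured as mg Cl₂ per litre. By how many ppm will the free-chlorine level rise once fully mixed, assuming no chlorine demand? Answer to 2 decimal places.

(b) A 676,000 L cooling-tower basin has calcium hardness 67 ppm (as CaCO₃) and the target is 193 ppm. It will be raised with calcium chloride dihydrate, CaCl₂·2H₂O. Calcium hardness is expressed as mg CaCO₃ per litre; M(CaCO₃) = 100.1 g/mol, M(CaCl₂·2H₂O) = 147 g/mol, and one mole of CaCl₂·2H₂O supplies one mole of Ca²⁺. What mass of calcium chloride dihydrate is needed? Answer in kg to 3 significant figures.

(a) Volume: 19,500 US gal × 3.785 L/gal = 73,808 L.
(a) Mass of solution: 7.7 L × 1000 mL/L × 1.2 g/mL = 9240 g.
(a) Available chlorine delivered: 9240 g × 0.115 = 1063 g as Cl₂.
(a) Concentration rise: 1063 g / 73,808 L = 14.4 mg/L = 14.40 ppm.

(b) Hardness to add: (193 − 67) = 126 mg/L as CaCO₃ × 676,000 L = 85,180 g as CaCO₃.
(b) Moles of Ca²⁺ (1 mol Ca²⁺ ≡ 1 mol CaCO₃): 85,180 / 100.1 g/mol = 850.9 mol.
(b) Mass of CaCl₂·2H₂O: 850.9 × 147 = 125,100 g.

(a) 14.40 ppm; (b) 125 kg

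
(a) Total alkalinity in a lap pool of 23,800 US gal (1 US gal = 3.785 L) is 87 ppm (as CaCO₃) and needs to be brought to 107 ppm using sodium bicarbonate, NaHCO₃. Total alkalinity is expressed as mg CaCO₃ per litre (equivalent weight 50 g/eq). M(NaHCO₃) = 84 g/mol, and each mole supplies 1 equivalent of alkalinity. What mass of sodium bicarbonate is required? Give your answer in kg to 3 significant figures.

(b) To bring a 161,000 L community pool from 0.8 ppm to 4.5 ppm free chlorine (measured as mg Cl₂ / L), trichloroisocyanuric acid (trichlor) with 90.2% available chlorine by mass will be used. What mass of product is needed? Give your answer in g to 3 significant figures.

(a) 3.03 kg; (b) 660 g

(a) Volume: 23,800 US gal × 3.785 L/gal = 90,083 L.
(a) Alkalinity to add: (107 − 87) = 20 mg/L as CaCO₃ × 90,083 L = 1802 g as CaCO₃.
(a) Equivalents: 1802 g ÷ 50 g/eq = 36.03 eq.
(a) NaHCO₃ supplies 1 eq per mole → 36.03 mol.
(a) Mass: 36.03 mol × 84 g/mol = 3027 g.

(b) Chlorine deficit: 4.5 − 0.8 = 3.7 ppm = 3.7 mg/L as Cl₂.
(b) Cl₂ equivalent needed: 3.7 mg/L × 161,000 L = 595,700 mg = 595.7 g.
(b) Product at 90.2% available chlorine: 595.7 / 0.902 = 660.4 g.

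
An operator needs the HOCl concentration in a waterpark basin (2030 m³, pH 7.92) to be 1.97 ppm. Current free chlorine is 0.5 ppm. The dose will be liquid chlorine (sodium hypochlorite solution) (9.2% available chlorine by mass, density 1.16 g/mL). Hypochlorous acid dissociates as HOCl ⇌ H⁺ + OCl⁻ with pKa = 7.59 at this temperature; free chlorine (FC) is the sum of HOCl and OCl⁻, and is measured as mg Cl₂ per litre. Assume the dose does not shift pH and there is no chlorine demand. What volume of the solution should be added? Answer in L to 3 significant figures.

108 L

Volume: 2030 m³ = 2,030,000 L.
[OCl⁻]/[HOCl] = 10^(pH − pKa) = 10^(7.92 − 7.59) = 2.138; fraction as HOCl = 1/(1 + 2.138) = 0.3187.
Free chlorine required for 1.97 ppm HOCl: 1.97 / 0.3187 = 6.182 ppm.
FC to add: 6.182 − 0.5 = 5.682 mg/L as Cl₂.
Cl₂ equivalent: 5.682 mg/L × 2,030,000 L = 11,530 g.
Product at 9.2% available Cl: 11,530 / 0.092 = 125,400 g.
Volume: 125,400 g ÷ 1.16 g/mL = 108,100 mL.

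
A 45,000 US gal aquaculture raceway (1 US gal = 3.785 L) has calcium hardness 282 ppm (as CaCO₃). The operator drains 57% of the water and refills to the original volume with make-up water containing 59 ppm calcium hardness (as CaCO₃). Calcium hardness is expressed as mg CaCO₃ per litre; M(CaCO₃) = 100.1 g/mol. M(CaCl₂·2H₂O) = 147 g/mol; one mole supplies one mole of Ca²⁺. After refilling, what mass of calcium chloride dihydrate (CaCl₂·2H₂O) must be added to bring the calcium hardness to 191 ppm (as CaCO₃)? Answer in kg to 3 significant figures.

Volume: 45,000 US gal × 3.785 L/gal = 170,325 L.
After draining 57% and refilling: 282 × 0.43 + 59 × 0.57 = 154.89 ppm.
Deficit to target: 191 − 154.89 = 36.11 mg/L.
As CaCO₃: 36.11 mg/L × 170,325 L = 6150 g; ÷ 100.1 = 61.44 mol Ca²⁺.
Mass: 61.44 × 147 = 9032 g.

9.03 kg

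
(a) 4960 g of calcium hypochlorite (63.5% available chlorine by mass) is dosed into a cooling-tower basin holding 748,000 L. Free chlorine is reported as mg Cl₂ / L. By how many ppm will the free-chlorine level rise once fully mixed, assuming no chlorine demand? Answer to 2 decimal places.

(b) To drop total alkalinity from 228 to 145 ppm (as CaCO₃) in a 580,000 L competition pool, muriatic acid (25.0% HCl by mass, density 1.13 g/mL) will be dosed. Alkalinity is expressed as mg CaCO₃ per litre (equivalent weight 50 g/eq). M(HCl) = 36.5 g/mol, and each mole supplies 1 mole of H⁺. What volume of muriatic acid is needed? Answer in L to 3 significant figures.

(a) Available chlorine delivered: 4960 g × 0.635 = 3150 g as Cl₂.
(a) Concentration rise: 3150 g / 748,000 L = 4.211 mg/L = 4.21 ppm.

(b) Alkalinity to neutralize: (228 − 145) = 83 mg/L as CaCO₃ × 580,000 L = 48,140 g as CaCO₃.
(b) Equivalents of H⁺ required: 48,140 ÷ 50 g/eq = 962.8 eq = 962.8 mol HCl.
(b) Mass of HCl: 962.8 × 36.5 = 35,140 g.
(b) Mass of 25.0% solution: 35,140 / 0.25 = 140,600 g.
(b) Volume: 140,600 g ÷ 1.13 g/mL = 124,400 mL.

(a) 4.21 ppm; (b) 124 L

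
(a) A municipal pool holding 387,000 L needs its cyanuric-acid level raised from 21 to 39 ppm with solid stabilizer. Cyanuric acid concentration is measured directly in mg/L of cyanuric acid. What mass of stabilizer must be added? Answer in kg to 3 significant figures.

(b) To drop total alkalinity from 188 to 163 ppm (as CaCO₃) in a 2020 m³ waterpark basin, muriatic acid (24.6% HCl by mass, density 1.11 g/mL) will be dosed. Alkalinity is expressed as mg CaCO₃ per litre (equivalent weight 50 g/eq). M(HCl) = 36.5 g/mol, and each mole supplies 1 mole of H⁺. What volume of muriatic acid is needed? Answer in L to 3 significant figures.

(a) 6.97 kg; (b) 135 L

(a) CYA to add: (39 − 21) = 18 mg/L × 387,000 L = 6966 g cyanuric acid.

(b) Volume: 2020 m³ = 2,020,000 L.
(b) Alkalinity to neutralize: (188 − 163) = 25 mg/L as CaCO₃ × 2,020,000 L = 50,500 g as CaCO₃.
(b) Equivalents of H⁺ required: 50,500 ÷ 50 g/eq = 1010 eq = 1010 mol HCl.
(b) Mass of HCl: 1010 × 36.5 = 36,860 g.
(b) Mass of 24.6% solution: 36,860 / 0.246 = 149,900 g.
(b) Volume: 149,900 g ÷ 1.11 g/mL = 135,000 mL.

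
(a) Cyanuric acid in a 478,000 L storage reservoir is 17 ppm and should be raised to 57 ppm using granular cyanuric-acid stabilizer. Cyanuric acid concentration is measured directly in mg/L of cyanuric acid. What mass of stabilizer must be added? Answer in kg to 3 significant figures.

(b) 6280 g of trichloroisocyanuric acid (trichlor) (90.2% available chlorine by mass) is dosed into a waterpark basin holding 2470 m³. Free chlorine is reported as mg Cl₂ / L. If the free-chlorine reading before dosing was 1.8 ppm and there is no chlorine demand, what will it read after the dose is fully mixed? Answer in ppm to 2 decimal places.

(a) CYA to add: (57 − 17) = 40 mg/L × 478,000 L = 19,120 g cyanuric acid.

(b) Volume: 2470 m³ = 2,470,000 L.
(b) Available chlorine delivered: 6280 g × 0.902 = 5665 g as Cl₂.
(b) Concentration rise: 5665 g / 2,470,000 L = 2.293 mg/L = 2.29 ppm.
(b) Final FC: 1.8 + 2.29 = 4.09 ppm.

(a) 19.1 kg; (b) 4.09 ppm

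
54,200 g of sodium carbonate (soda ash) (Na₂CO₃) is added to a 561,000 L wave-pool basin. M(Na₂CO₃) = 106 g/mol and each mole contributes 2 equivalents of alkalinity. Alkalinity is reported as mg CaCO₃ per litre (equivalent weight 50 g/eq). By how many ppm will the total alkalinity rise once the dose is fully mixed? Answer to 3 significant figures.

91.1 ppm

Moles of Na₂CO₃: 54,200 g ÷ 106 g/mol = 511.3 mol → 1023 eq of alkalinity.
As CaCO₃: 1023 eq × 50 g/eq = 51,130 g.
Rise: 51,130 g / 561,000 L × 1000 = 91.14 mg/L.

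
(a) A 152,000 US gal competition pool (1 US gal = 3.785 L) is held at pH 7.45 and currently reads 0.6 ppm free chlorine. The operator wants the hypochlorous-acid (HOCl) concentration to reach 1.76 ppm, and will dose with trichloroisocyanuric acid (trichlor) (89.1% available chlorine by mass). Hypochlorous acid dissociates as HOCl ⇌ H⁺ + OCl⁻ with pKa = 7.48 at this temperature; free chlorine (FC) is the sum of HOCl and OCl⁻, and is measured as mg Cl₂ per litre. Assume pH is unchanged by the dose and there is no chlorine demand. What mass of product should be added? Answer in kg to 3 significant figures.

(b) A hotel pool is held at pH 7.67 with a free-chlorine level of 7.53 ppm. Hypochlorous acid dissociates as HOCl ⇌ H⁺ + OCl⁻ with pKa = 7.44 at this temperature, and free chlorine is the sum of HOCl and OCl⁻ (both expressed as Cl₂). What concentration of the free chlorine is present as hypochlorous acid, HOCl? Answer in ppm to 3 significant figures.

(a) 1.81 kg; (b) 2.79 ppm

(a) Volume: 152,000 US gal × 3.785 L/gal = 575,320 L.
(a) [OCl⁻]/[HOCl] = 10^(pH − pKa) = 10^(7.45 − 7.48) = 0.9333; fraction as HOCl = 1/(1 + 0.9333) = 0.5173.
(a) Free chlorine required for 1.76 ppm HOCl: 1.76 / 0.5173 = 3.403 ppm.
(a) FC to add: 3.403 − 0.6 = 2.803 mg/L as Cl₂.
(a) Cl₂ equivalent: 2.803 mg/L × 575,320 L = 1612 g.
(a) Product at 89.1% available Cl: 1612 / 0.891 = 1810 g.

(b) [OCl⁻]/[HOCl] = 10^(pH − pKa) = 10^(7.67 − 7.44) = 10^0.23 = 1.698.
(b) Fraction as HOCl = 1 / (1 + 1.698) = 0.3706.
(b) HOCl = 0.3706 × 7.53 ppm = 2.791 ppm.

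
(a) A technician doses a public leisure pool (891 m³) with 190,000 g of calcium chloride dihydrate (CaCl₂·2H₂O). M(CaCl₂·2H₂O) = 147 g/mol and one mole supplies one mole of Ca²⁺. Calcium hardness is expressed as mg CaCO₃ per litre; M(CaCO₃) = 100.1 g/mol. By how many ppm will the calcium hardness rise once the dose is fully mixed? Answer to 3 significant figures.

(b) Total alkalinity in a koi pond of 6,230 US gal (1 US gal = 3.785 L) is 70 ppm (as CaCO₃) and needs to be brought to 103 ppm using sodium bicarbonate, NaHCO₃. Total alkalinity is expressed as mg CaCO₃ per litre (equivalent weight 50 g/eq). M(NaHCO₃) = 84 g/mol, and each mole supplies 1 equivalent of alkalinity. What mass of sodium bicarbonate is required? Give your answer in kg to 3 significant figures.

(a) 145 ppm; (b) 1.31 kg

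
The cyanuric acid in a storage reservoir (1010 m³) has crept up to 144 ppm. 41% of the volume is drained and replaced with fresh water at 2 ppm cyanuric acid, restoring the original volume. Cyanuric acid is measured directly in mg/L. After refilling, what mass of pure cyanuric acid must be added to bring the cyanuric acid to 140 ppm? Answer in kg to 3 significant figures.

54.8 kg

Volume: 1010 m³ = 1,010,000 L.
After draining 41% and refilling: 144 × 0.59 + 2 × 0.41 = 85.78 ppm.
Deficit to target: 140 − 85.78 = 54.22 mg/L.
Mass: 54.22 mg/L × 1,010,000 L = 54,760 g cyanuric acid.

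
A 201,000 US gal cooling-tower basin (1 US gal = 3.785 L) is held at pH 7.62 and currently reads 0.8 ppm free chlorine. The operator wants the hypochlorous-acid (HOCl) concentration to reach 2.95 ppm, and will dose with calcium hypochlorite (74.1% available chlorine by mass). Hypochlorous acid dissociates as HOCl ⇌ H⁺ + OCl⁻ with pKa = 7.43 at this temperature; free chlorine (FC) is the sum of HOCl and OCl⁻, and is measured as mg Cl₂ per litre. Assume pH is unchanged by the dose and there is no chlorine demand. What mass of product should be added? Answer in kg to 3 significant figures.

Volume: 201,000 US gal × 3.785 L/gal = 760,785 L.
[OCl⁻]/[HOCl] = 10^(pH − pKa) = 10^(7.62 − 7.43) = 1.549; fraction as HOCl = 1/(1 + 1.549) = 0.3923.
Free chlorine required for 2.95 ppm HOCl: 2.95 / 0.3923 = 7.519 ppm.
FC to add: 7.519 − 0.8 = 6.719 mg/L as Cl₂.
Cl₂ equivalent: 6.719 mg/L × 760,785 L = 5112 g.
Product at 74.1% available Cl: 5112 / 0.741 = 6898 g.

6.90 kg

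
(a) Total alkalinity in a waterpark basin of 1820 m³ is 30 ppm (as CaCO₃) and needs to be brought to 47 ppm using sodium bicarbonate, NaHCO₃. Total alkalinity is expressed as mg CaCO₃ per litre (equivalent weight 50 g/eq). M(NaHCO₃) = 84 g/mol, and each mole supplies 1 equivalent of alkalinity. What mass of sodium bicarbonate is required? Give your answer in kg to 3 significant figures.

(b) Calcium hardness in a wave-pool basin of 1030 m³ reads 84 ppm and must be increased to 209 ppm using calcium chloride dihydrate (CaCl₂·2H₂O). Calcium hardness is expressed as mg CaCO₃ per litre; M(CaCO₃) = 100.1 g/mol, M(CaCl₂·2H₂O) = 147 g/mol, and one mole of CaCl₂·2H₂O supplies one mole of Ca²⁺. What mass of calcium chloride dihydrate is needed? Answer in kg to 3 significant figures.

(a) Volume: 1820 m³ = 1,820,000 L.
(a) Alkalinity to add: (47 − 30) = 17 mg/L as CaCO₃ × 1,820,000 L = 30,940 g as CaCO₃.
(a) Equivalents: 30,940 g ÷ 50 g/eq = 618.8 eq.
(a) NaHCO₃ supplies 1 eq per mole → 618.8 mol.
(a) Mass: 618.8 mol × 84 g/mol = 51,980 g.

(b) Volume: 1030 m³ = 1,030,000 L.
(b) Hardness to add: (209 − 84) = 125 mg/L as CaCO₃ × 1,030,000 L = 128,800 g as CaCO₃.
(b) Moles of Ca²⁺ (1 mol Ca²⁺ ≡ 1 mol CaCO₃): 128,800 / 100.1 g/mol = 1286 mol.
(b) Mass of CaCl₂·2H₂O: 1286 × 147 = 189,100 g.

(a) 52.0 kg; (b) 189 kg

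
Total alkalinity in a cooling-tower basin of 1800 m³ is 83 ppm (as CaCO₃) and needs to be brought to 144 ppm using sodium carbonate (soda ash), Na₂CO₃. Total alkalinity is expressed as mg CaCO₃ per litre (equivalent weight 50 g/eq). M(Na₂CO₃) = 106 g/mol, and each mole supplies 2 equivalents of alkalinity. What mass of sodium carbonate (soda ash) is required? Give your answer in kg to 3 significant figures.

Volume: 1800 m³ = 1,800,000 L.
Alkalinity to add: (144 − 83) = 61 mg/L as CaCO₃ × 1,800,000 L = 109,800 g as CaCO₃.
Equivalents: 109,800 g ÷ 50 g/eq = 2196 eq.
Each mole of Na₂CO₃ supplies 2 eq, so 2196 / 2 = 1098 mol.
Mass: 1098 mol × 106 g/mol = 116,400 g.

116 kg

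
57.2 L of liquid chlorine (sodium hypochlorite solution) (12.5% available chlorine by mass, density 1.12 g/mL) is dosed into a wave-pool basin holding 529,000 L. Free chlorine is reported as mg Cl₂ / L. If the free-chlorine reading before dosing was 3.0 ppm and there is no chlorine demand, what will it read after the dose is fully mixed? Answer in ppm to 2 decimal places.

Mass of solution: 57.2 L × 1000 mL/L × 1.12 g/mL = 64,060 g.
Available chlorine delivered: 64,060 g × 0.125 = 8008 g as Cl₂.
Concentration rise: 8008 g / 529,000 L = 15.14 mg/L = 15.14 ppm.
Final FC: 3.0 + 15.14 = 18.14 ppm.

18.14 ppm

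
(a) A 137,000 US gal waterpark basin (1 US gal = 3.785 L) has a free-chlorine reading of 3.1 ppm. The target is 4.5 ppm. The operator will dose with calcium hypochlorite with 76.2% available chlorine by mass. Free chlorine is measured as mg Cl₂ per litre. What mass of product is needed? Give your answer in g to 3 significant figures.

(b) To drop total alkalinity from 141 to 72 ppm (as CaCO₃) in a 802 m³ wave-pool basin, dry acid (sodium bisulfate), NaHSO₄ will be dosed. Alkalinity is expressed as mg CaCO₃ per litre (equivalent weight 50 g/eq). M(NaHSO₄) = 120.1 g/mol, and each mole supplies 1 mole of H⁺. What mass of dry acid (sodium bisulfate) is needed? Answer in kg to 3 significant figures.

(a) 953 g; (b) 133 kg

(a) Volume: 137,000 US gal × 3.785 L/gal = 518,545 L.
(a) Chlorine deficit: 4.5 − 3.1 = 1.4 ppm = 1.4 mg/L as Cl₂.
(a) Cl₂ equivalent needed: 1.4 mg/L × 518,545 L = 726,000 mg = 726 g.
(a) Product at 76.2% available chlorine: 726 / 0.762 = 952.7 g.

(b) Volume: 802 m³ = 802,000 L.
(b) Alkalinity to neutralize: (141 − 72) = 69 mg/L as CaCO₃ × 802,000 L = 55,340 g as CaCO₃.
(b) Equivalents of H⁺ required: 55,340 ÷ 50 g/eq = 1107 eq = 1107 mol NaHSO₄.
(b) Mass of NaHSO₄: 1107 × 120.1 = 132,900 g.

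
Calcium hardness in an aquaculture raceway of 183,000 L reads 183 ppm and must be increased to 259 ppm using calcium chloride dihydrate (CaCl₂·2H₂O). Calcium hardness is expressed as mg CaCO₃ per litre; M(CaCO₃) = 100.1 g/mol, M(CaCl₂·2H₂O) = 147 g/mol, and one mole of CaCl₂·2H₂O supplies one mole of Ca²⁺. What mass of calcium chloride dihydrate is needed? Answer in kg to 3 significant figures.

Hardness to add: (259 − 183) = 76 mg/L as CaCO₃ × 183,000 L = 13,910 g as CaCO₃.
Moles of Ca²⁺ (1 mol Ca²⁺ ≡ 1 mol CaCO₃): 13,910 / 100.1 g/mol = 138.9 mol.
Mass of CaCl₂·2H₂O: 138.9 × 147 = 20,420 g.

20.4 kg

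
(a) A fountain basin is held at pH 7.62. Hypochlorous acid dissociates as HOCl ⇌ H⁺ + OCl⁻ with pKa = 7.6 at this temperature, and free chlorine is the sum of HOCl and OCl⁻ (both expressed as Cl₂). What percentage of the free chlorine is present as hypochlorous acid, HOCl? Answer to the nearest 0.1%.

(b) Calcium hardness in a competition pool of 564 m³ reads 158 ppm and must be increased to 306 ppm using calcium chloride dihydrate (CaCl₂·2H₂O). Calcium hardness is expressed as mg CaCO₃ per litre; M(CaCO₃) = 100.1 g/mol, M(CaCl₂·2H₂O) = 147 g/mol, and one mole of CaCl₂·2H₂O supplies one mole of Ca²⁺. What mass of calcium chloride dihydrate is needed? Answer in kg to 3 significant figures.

(a) [OCl⁻]/[HOCl] = 10^(pH − pKa) = 10^(7.62 − 7.6) = 10^0.02 = 1.047.
(a) Fraction as HOCl = 1 / (1 + 1.047) = 0.4885.

(b) Volume: 564 m³ = 564,000 L.
(b) Hardness to add: (306 − 158) = 148 mg/L as CaCO₃ × 564,000 L = 83,470 g as CaCO₃.
(b) Moles of Ca²⁺ (1 mol Ca²⁺ ≡ 1 mol CaCO₃): 83,470 / 100.1 g/mol = 833.9 mol.
(b) Mass of CaCl₂·2H₂O: 833.9 × 147 = 122,600 g.

(a) 48.8%; (b) 123 kg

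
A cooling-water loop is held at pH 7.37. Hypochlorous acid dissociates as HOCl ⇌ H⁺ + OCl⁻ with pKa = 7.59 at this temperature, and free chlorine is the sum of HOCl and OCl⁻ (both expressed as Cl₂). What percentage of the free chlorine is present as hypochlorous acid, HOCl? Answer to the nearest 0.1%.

62.4%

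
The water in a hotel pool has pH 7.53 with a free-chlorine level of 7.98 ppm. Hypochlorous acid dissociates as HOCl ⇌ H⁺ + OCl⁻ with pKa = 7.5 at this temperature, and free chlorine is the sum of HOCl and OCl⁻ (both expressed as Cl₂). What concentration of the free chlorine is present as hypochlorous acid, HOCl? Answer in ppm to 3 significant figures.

[OCl⁻]/[HOCl] = 10^(pH − pKa) = 10^(7.53 − 7.5) = 10^0.03 = 1.072.
Fraction as HOCl = 1 / (1 + 1.072) = 0.4827.
HOCl = 0.4827 × 7.98 ppm = 3.852 ppm.

3.85 ppm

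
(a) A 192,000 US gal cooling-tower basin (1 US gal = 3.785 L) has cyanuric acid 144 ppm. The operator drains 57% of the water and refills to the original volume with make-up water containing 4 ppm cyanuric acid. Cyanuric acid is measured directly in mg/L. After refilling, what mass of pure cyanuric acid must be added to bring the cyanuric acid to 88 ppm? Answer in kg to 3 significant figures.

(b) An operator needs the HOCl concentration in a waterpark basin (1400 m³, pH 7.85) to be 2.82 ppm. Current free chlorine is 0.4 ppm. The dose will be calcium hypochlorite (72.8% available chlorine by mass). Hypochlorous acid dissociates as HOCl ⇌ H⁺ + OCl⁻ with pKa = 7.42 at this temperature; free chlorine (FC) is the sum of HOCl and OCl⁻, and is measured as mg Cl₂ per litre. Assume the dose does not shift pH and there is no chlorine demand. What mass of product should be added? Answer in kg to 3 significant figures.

(a) Volume: 192,000 US gal × 3.785 L/gal = 726,720 L.
(a) After draining 57% and refilling: 144 × 0.43 + 4 × 0.57 = 64.2 ppm.
(a) Deficit to target: 88 − 64.2 = 23.8 mg/L.
(a) Mass: 23.8 mg/L × 726,720 L = 17,300 g cyanuric acid.

(b) Volume: 1400 m³ = 1,400,000 L.
(b) [OCl⁻]/[HOCl] = 10^(pH − pKa) = 10^(7.85 − 7.42) = 2.692; fraction as HOCl = 1/(1 + 2.692) = 0.2709.
(b) Free chlorine required for 2.82 ppm HOCl: 2.82 / 0.2709 = 10.41 ppm.
(b) FC to add: 10.41 − 0.4 = 10.01 mg/L as Cl₂.
(b) Cl₂ equivalent: 10.01 mg/L × 1,400,000 L = 14,010 g.
(b) Product at 72.8% available Cl: 14,010 / 0.728 = 19,250 g.

(a) 17.3 kg; (b) 19.3 kg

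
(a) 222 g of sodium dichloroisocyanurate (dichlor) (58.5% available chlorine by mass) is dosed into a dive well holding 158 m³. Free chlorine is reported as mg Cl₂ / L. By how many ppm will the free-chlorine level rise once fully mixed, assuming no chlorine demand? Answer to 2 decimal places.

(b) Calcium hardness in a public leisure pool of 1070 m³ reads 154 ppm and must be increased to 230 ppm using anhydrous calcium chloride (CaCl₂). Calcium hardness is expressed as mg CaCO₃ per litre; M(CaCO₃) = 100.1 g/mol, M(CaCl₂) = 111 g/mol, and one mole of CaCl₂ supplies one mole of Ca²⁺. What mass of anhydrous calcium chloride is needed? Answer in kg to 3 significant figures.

(a) 0.82 ppm; (b) 90.2 kg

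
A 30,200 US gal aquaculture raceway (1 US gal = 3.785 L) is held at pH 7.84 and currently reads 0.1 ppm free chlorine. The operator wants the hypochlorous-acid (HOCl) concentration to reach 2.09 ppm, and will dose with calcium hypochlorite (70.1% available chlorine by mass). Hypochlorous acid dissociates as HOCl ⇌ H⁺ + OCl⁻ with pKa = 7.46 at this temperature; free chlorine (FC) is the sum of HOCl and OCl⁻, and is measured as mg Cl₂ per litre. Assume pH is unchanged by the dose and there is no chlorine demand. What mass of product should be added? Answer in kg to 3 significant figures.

Volume: 30,200 US gal × 3.785 L/gal = 114,307 L.
[OCl⁻]/[HOCl] = 10^(pH − pKa) = 10^(7.84 − 7.46) = 2.399; fraction as HOCl = 1/(1 + 2.399) = 0.2942.
Free chlorine required for 2.09 ppm HOCl: 2.09 / 0.2942 = 7.104 ppm.
FC to add: 7.104 − 0.1 = 7.004 mg/L as Cl₂.
Cl₂ equivalent: 7.004 mg/L × 114,307 L = 800.6 g.
Product at 70.1% available Cl: 800.6 / 0.701 = 1142 g.

1.14 kg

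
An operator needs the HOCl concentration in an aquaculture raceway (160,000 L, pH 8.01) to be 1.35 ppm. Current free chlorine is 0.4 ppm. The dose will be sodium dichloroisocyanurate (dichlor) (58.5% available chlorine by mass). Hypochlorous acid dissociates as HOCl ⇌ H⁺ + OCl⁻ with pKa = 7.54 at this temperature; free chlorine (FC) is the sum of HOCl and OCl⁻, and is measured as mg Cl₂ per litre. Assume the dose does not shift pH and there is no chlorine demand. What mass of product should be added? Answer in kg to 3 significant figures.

1.35 kg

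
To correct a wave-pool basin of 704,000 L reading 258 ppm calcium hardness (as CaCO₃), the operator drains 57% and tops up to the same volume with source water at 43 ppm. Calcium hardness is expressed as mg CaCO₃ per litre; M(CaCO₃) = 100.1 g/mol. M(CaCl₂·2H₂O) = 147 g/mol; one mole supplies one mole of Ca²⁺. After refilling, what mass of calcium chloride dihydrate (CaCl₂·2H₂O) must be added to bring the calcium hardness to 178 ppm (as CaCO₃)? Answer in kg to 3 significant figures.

44.0 kg

After draining 57% and refilling: 258 × 0.43 + 43 × 0.57 = 135.45 ppm.
Deficit to target: 178 − 135.45 = 42.55 mg/L.
As CaCO₃: 42.55 mg/L × 704,000 L = 29,960 g; ÷ 100.1 = 299.3 mol Ca²⁺.
Mass: 299.3 × 147 = 43,990 g.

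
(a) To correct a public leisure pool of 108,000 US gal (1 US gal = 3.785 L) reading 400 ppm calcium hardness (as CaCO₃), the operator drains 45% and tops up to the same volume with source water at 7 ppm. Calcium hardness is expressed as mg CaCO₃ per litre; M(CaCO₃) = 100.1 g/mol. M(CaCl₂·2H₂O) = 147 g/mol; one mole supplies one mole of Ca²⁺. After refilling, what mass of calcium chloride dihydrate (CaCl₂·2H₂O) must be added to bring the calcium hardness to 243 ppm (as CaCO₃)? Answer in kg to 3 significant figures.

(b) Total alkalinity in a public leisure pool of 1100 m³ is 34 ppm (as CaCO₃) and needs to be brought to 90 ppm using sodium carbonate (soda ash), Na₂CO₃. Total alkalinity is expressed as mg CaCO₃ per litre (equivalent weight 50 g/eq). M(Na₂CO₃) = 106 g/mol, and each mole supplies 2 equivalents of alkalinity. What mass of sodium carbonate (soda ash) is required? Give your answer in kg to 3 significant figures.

(a) 11.9 kg; (b) 65.3 kg

(a) Volume: 108,000 US gal × 3.785 L/gal = 408,780 L.
(a) After draining 45% and refilling: 400 × 0.55 + 7 × 0.45 = 223.15 ppm.
(a) Deficit to target: 243 − 223.15 = 19.85 mg/L.
(a) As CaCO₃: 19.85 mg/L × 408,780 L = 8114 g; ÷ 100.1 = 81.06 mol Ca²⁺.
(a) Mass: 81.06 × 147 = 11,920 g.

(b) Volume: 1100 m³ = 1,100,000 L.
(b) Alkalinity to add: (90 − 34) = 56 mg/L as CaCO₃ × 1,100,000 L = 61,600 g as CaCO₃.
(b) Equivalents: 61,600 g ÷ 50 g/eq = 1232 eq.
(b) Each mole of Na₂CO₃ supplies 2 eq, so 1232 / 2 = 616 mol.
(b) Mass: 616 mol × 106 g/mol = 65,300 g.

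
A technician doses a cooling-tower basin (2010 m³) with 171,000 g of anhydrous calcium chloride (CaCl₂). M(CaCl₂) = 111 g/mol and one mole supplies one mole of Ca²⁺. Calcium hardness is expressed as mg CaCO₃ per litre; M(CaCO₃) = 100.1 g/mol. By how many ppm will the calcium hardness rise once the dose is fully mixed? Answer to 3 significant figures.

Volume: 2010 m³ = 2,010,000 L.
Moles of Ca²⁺: 171,000 g ÷ 111 g/mol = 1541 mol.
As CaCO₃: 1541 mol × 100.1 g/mol = 154,200 g.
Rise: 154,200 g / 2,010,000 L × 1000 = 76.72 mg/L.

76.7 ppm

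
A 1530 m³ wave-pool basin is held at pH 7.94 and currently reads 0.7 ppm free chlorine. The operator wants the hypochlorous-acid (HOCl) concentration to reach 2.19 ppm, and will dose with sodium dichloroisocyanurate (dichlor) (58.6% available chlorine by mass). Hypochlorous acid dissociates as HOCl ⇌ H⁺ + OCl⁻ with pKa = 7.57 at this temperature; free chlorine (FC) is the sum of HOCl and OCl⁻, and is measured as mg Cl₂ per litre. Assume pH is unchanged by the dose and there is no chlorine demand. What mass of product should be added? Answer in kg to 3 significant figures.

17.3 kg

Volume: 1530 m³ = 1,530,000 L.
[OCl⁻]/[HOCl] = 10^(pH − pKa) = 10^(7.94 − 7.57) = 2.344; fraction as HOCl = 1/(1 + 2.344) = 0.299.
Free chlorine required for 2.19 ppm HOCl: 2.19 / 0.299 = 7.324 ppm.
FC to add: 7.324 − 0.7 = 6.624 mg/L as Cl₂.
Cl₂ equivalent: 6.624 mg/L × 1,530,000 L = 10,130 g.
Product at 58.6% available Cl: 10,130 / 0.586 = 17,290 g.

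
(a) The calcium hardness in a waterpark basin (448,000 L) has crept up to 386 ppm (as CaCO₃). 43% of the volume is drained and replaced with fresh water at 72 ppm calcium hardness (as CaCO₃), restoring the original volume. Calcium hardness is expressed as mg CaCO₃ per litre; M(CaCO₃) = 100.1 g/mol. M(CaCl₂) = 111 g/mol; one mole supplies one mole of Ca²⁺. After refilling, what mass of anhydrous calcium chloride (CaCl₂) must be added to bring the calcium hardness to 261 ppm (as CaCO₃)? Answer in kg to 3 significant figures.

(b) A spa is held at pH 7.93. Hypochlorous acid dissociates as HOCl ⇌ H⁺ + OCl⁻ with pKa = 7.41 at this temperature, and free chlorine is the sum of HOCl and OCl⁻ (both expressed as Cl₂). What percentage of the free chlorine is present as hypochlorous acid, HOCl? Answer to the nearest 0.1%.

(a) 4.98 kg; (b) 23.2%

(a) After draining 43% and refilling: 386 × 0.57 + 72 × 0.43 = 250.98 ppm.
(a) Deficit to target: 261 − 250.98 = 10.02 mg/L.
(a) As CaCO₃: 10.02 mg/L × 448,000 L = 4489 g; ÷ 100.1 = 44.84 mol Ca²⁺.
(a) Mass: 44.84 × 111 = 4978 g.

(b) [OCl⁻]/[HOCl] = 10^(pH − pKa) = 10^(7.93 − 7.41) = 10^0.52 = 3.311.
(b) Fraction as HOCl = 1 / (1 + 3.311) = 0.2319.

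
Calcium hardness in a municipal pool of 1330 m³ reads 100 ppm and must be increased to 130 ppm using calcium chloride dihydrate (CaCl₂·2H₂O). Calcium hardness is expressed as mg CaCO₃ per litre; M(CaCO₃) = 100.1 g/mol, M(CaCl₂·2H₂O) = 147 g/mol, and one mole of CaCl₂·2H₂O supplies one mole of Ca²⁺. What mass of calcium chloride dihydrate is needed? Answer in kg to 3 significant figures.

Volume: 1330 m³ = 1,330,000 L.
Hardness to add: (130 − 100) = 30 mg/L as CaCO₃ × 1,330,000 L = 39,900 g as CaCO₃.
Moles of Ca²⁺ (1 mol Ca²⁺ ≡ 1 mol CaCO₃): 39,900 / 100.1 g/mol = 398.6 mol.
Mass of CaCl₂·2H₂O: 398.6 × 147 = 58,590 g.

58.6 kg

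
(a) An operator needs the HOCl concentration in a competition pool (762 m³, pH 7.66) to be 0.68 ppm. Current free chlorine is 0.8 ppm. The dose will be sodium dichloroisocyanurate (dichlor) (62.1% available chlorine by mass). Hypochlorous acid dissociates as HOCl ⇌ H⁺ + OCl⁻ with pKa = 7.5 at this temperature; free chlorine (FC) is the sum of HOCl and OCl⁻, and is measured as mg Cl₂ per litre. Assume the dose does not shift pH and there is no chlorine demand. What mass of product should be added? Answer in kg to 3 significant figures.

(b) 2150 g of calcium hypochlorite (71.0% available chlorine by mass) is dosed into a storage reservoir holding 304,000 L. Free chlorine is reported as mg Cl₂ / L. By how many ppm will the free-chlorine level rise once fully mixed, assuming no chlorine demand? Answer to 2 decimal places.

(a) Volume: 762 m³ = 762,000 L.
(a) [OCl⁻]/[HOCl] = 10^(pH − pKa) = 10^(7.66 − 7.5) = 1.445; fraction as HOCl = 1/(1 + 1.445) = 0.4089.
(a) Free chlorine required for 0.68 ppm HOCl: 0.68 / 0.4089 = 1.663 ppm.
(a) FC to add: 1.663 − 0.8 = 0.8629 mg/L as Cl₂.
(a) Cl₂ equivalent: 0.8629 mg/L × 762,000 L = 657.5 g.
(a) Product at 62.1% available Cl: 657.5 / 0.621 = 1059 g.

(b) Available chlorine delivered: 2150 g × 0.71 = 1526 g as Cl₂.
(b) Concentration rise: 1526 g / 304,000 L = 5.021 mg/L = 5.02 ppm.

(a) 1.06 kg; (b) 5.02 ppm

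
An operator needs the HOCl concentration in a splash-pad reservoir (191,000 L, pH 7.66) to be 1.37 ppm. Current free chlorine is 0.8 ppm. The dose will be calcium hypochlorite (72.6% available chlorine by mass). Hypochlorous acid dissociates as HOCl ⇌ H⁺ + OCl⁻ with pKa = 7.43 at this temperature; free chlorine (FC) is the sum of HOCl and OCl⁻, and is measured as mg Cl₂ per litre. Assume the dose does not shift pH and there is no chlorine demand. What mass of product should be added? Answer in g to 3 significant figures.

762 g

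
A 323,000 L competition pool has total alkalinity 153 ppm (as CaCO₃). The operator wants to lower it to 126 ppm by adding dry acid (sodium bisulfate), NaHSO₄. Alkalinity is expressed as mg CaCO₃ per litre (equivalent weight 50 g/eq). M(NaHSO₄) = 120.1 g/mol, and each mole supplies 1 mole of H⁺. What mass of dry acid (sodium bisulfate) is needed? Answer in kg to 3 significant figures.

20.9 kg

Alkalinity to neutralize: (153 − 126) = 27 mg/L as CaCO₃ × 323,000 L = 8721 g as CaCO₃.
Equivalents of H⁺ required: 8721 ÷ 50 g/eq = 174.4 eq = 174.4 mol NaHSO₄.
Mass of NaHSO₄: 174.4 × 120.1 = 20,950 g.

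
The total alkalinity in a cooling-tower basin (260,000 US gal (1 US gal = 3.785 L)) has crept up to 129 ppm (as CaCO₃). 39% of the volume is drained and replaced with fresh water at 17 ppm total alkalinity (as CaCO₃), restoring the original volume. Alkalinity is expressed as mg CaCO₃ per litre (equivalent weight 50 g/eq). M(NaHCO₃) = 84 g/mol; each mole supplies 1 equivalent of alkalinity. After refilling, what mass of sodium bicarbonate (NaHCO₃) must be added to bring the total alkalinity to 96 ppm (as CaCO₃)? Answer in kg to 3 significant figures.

Volume: 260,000 US gal × 3.785 L/gal = 984,100 L.
After draining 39% and refilling: 129 × 0.61 + 17 × 0.39 = 85.32 ppm.
Deficit to target: 96 − 85.32 = 10.68 mg/L.
As CaCO₃: 10.68 mg/L × 984,100 L = 10,510 g; ÷ 50 g/eq ÷ 1 = 210.2 mol NaHCO₃.
Mass: 210.2 × 84 = 17,660 g.

17.7 kg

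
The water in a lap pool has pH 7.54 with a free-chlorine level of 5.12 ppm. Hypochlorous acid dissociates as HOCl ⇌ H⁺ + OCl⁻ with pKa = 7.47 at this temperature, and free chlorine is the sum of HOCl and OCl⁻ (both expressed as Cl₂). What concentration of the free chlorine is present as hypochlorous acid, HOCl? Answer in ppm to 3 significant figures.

[OCl⁻]/[HOCl] = 10^(pH − pKa) = 10^(7.54 − 7.47) = 10^0.07 = 1.175.
Fraction as HOCl = 1 / (1 + 1.175) = 0.4598.
HOCl = 0.4598 × 5.12 ppm = 2.354 ppm.

2.35 ppm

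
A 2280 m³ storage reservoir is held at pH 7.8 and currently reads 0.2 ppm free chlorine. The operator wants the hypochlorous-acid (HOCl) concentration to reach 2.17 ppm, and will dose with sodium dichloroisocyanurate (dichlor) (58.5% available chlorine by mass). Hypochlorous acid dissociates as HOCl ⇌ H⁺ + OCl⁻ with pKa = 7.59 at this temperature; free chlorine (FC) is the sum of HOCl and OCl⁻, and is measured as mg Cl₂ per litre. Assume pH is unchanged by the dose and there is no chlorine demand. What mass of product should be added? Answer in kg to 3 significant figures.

Volume: 2280 m³ = 2,280,000 L.
[OCl⁻]/[HOCl] = 10^(pH − pKa) = 10^(7.8 − 7.59) = 1.622; fraction as HOCl = 1/(1 + 1.622) = 0.3814.
Free chlorine required for 2.17 ppm HOCl: 2.17 / 0.3814 = 5.689 ppm.
FC to add: 5.689 − 0.2 = 5.489 mg/L as Cl₂.
Cl₂ equivalent: 5.489 mg/L × 2,280,000 L = 12,520 g.
Product at 58.5% available Cl: 12,520 / 0.585 = 21,390 g.

21.4 kg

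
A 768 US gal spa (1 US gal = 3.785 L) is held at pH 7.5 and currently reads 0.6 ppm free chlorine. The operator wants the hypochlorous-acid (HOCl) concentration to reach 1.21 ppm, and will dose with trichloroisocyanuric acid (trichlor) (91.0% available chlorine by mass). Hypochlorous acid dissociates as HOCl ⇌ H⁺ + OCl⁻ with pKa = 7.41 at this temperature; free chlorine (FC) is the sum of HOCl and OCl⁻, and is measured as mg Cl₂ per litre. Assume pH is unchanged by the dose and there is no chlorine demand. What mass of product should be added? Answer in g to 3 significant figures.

6.70 g

Volume: 768 US gal × 3.785 L/gal = 2,907 L.
[OCl⁻]/[HOCl] = 10^(pH − pKa) = 10^(7.5 − 7.41) = 1.23; fraction as HOCl = 1/(1 + 1.23) = 0.4484.
Free chlorine required for 1.21 ppm HOCl: 1.21 / 0.4484 = 2.699 ppm.
FC to add: 2.699 − 0.6 = 2.099 mg/L as Cl₂.
Cl₂ equivalent: 2.099 mg/L × 2,907 L = 6.1 g.
Product at 91.0% available Cl: 6.1 / 0.91 = 6.704 g.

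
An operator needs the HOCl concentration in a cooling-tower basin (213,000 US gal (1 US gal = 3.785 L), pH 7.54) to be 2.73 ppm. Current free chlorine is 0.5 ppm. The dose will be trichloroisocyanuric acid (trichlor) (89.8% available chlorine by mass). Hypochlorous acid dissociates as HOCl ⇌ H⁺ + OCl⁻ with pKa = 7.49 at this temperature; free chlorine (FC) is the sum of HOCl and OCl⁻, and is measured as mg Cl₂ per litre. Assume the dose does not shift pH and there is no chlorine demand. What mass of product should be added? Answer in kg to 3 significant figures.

4.75 kg

Volume: 213,000 US gal × 3.785 L/gal = 806,205 L.
[OCl⁻]/[HOCl] = 10^(pH − pKa) = 10^(7.54 − 7.49) = 1.122; fraction as HOCl = 1/(1 + 1.122) = 0.4712.
Free chlorine required for 2.73 ppm HOCl: 2.73 / 0.4712 = 5.793 ppm.
FC to add: 5.793 − 0.5 = 5.293 mg/L as Cl₂.
Cl₂ equivalent: 5.293 mg/L × 806,205 L = 4267 g.
Product at 89.8% available Cl: 4267 / 0.898 = 4752 g.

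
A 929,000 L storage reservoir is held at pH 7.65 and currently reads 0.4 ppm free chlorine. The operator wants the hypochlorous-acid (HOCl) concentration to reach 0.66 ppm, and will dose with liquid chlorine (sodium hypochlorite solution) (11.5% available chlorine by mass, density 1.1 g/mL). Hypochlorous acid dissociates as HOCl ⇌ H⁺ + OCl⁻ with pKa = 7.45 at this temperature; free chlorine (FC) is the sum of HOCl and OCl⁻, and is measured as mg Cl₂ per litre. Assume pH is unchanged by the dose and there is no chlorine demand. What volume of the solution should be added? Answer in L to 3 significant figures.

9.59 L

[OCl⁻]/[HOCl] = 10^(pH − pKa) = 10^(7.65 − 7.45) = 1.585; fraction as HOCl = 1/(1 + 1.585) = 0.3869.
Free chlorine required for 0.66 ppm HOCl: 0.66 / 0.3869 = 1.706 ppm.
FC to add: 1.706 − 0.4 = 1.306 mg/L as Cl₂.
Cl₂ equivalent: 1.306 mg/L × 929,000 L = 1213 g.
Product at 11.5% available Cl: 1213 / 0.115 = 10,550 g.
Volume: 10,550 g ÷ 1.1 g/mL = 9591 mL.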